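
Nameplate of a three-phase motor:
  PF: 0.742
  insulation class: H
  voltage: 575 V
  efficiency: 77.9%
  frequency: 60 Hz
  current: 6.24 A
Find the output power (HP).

P_in = √3·V·I·cosφ = 1.732 × 575 × 6.24 × 0.742 = 4611 W
P_out = η·P_in = 0.779 × 4611 = 3592 W
= 3592/746 = 4.82 HP

4.82 HP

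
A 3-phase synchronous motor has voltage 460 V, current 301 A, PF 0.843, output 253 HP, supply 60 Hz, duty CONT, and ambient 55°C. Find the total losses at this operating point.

P_in = √3·V·I·cosφ = 1.732×460×301×0.843 = 202162 W
P_out = 253×746 = 188738 W
Losses = P_in − P_out = 202162 − 188738 = 13424 W

13.4 kW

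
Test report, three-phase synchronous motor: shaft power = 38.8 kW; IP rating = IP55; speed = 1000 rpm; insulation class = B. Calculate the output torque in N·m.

ω = 2π × 1000/60 = 104.7 rad/s
τ = P/ω = 38800/104.7 = 371 N·m

371 N·m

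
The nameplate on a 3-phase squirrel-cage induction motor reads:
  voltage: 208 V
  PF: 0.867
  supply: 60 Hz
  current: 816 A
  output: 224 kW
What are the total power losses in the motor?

30.9 kW

P_in = √3·V·I·cosφ = 1.732×208×816×0.867 = 254871 W
P_out = 224000 W
Losses = P_in − P_out = 254871 − 224000 = 30871 W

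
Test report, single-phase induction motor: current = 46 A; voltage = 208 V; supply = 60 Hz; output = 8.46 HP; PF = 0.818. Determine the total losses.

P_in = V·I·cosφ = 208×46×0.818 = 7827 W
P_out = 8.46×746 = 6311 W
Losses = P_in − P_out = 7827 − 6311 = 1516 W

1520 W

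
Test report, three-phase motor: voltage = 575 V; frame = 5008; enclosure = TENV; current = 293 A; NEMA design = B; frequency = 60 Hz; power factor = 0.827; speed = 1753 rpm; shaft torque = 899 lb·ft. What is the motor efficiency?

92.7 %

τ = 899 lb·ft × 1.356 = 1219 N·m
ω = 2π × 1753/60 = 183.6 rad/s; P_out = τω = 1219 × 183.6 = 223808 W
P_in = √3·V_L·I_L·cosφ = 1.732 × 575 × 293 × 0.827 = 241318 W
η = P_out / P_in = 223808 / 241318 = 0.927 = 92.7%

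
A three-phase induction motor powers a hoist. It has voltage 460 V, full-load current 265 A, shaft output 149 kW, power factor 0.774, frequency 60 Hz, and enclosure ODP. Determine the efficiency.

91.2 %

P_out = 149 kW = 149000 W
P_in = √3·V_L·I_L·cosφ = 1.732 × 460 × 265 × 0.774 = 163415 W
η = P_out / P_in = 149000 / 163415 = 0.912 = 91.2%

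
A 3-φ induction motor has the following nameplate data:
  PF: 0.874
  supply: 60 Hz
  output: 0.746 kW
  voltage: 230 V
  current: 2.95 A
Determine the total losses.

281 W

P_in = √3·V·I·cosφ = 1.732×230×2.95×0.874 = 1027 W
P_out = 746 W
Losses = P_in − P_out = 1027 − 746 = 281 W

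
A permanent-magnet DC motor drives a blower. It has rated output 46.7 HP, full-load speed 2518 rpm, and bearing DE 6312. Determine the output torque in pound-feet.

P_out = 46.7 × 746 = 34838 W
ω = 2π × 2518/60 = 263.7 rad/s
τ = P_out/ω = 34838/263.7 = 132.1 N·m
In lb·ft: 132.1/1.356 = 97.4 lb·ft

97.4 lb·ft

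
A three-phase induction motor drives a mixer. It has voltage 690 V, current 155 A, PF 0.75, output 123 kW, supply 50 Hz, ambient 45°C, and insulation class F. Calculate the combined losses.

15.9 kW

P_in = √3·V·I·cosφ = 1.732×690×155×0.75 = 138928 W
P_out = 123000 W
Losses = P_in − P_out = 138928 − 123000 = 15928 W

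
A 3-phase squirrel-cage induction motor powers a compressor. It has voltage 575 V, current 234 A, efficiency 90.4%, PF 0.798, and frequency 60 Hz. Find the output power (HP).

225 HP

P_in = √3·V·I·cosφ = 1.732 × 575 × 234 × 0.798 = 185966 W
P_out = η·P_in = 0.904 × 185966 = 168113 W
= 168113/746 = 225 HP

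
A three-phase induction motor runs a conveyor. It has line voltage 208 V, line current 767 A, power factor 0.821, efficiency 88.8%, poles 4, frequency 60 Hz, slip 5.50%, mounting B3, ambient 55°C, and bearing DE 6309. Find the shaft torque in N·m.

1130 N·m

P_in = √3·V·I·cosφ = 1.732 × 208 × 767 × 0.821 = 226856 W
P_out = η·P_in = 0.888 × 226856 = 201448 W
n_s = 120×60/4 = 1800 rpm; n = 1800×(1−0.055) = 1701 rpm
ω = 2π×1701/60 = 178.1 rad/s
τ = P_out/ω = 201448/178.1 = 1130 N·m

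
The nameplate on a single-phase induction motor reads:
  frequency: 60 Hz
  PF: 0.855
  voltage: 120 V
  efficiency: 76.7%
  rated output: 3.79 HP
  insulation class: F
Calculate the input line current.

35.9 A

P_out = 3.79 × 746 = 2827 W
P_in = P_out / η = 2827 / 0.767 = 3686 W
I = P_in / (V·cosφ) = 3686 / (120 × 0.855) = 35.9 A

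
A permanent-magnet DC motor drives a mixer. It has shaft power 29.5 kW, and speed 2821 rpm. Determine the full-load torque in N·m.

ω = 2π × 2821/60 = 295.4 rad/s
τ = P/ω = 29500/295.4 = 99.9 N·m

99.9 N·m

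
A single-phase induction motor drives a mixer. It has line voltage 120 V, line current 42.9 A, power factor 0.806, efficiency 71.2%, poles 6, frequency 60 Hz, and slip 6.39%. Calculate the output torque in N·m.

P_in = V·I·cosφ = 120 × 42.9 × 0.806 = 4149 W
P_out = η·P_in = 0.712 × 4149 = 2954 W
n_s = 120×60/6 = 1200 rpm; n = 1200×(1−0.0639) = 1123 rpm
ω = 2π×1123/60 = 117.6 rad/s
τ = P_out/ω = 2954/117.6 = 25.1 N·m

25.1 N·m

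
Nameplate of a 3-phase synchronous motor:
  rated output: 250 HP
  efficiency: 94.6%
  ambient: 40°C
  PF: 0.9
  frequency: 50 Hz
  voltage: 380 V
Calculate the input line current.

333 A

P_out = 250 × 746 = 186500 W
P_in = P_out / η = 186500 / 0.946 = 197146 W
I_L = P_in / (√3·V_L·cosφ) = 197146 / (1.732 × 380 × 0.9) = 333 A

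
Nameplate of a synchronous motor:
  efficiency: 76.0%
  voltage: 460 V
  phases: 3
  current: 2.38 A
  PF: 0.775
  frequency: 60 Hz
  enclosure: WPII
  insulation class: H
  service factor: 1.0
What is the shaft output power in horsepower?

P_in = √3·V·I·cosφ = 1.732 × 460 × 2.38 × 0.775 = 1470 W
P_out = η·P_in = 0.76 × 1470 = 1117 W
= 1117/746 = 1.5 HP

1.5 HP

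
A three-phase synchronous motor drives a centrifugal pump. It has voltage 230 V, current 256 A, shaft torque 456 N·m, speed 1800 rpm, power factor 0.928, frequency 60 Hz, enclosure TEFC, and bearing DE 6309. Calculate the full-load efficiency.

90.8 %

ω = 2π × 1800/60 = 188.5 rad/s; P_out = τω = 456 × 188.5 = 85956 W
P_in = √3·V_L·I_L·cosφ = 1.732 × 230 × 256 × 0.928 = 94638 W
η = P_out / P_in = 85956 / 94638 = 0.908 = 90.8%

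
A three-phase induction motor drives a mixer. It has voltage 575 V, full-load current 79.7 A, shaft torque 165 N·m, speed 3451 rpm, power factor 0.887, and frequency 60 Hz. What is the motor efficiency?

84.7 %

ω = 2π × 3451/60 = 361.4 rad/s; P_out = τω = 165 × 361.4 = 59631 W
P_in = √3·V_L·I_L·cosφ = 1.732 × 575 × 79.7 × 0.887 = 70404 W
η = P_out / P_in = 59631 / 70404 = 0.847 = 84.7%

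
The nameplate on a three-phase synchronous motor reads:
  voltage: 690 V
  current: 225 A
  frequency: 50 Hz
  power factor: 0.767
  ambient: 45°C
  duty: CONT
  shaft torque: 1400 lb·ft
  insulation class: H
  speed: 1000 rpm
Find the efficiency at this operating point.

τ = 1400 lb·ft × 1.356 = 1898 N·m
ω = 2π × 1000/60 = 104.7 rad/s; P_out = τω = 1898 × 104.7 = 198721 W
P_in = √3·V_L·I_L·cosφ = 1.732 × 690 × 225 × 0.767 = 206241 W
η = P_out / P_in = 198721 / 206241 = 0.964 = 96.4%

96.4 %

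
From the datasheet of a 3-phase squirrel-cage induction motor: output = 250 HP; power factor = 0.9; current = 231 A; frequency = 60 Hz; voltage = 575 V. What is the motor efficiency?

P_out = 250 × 746 = 186500 W
P_in = √3·V_L·I_L·cosφ = 1.732 × 575 × 231 × 0.9 = 207048 W
η = P_out / P_in = 186500 / 207048 = 0.901 = 90.1%

90.1 %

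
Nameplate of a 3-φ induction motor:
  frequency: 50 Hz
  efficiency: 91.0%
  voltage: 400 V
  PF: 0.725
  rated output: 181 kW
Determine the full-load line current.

396 A

P_out = 181 kW = 181000 W
P_in = P_out / η = 181000 / 0.910 = 198901 W
I_L = P_in / (√3·V_L·cosφ) = 198901 / (1.732 × 400 × 0.725) = 396 A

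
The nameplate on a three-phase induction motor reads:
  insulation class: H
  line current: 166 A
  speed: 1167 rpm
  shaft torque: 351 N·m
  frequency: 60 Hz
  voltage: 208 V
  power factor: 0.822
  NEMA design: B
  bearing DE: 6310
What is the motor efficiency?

87.3 %

ω = 2π × 1167/60 = 122.2 rad/s; P_out = τω = 351 × 122.2 = 42892 W
P_in = √3·V_L·I_L·cosφ = 1.732 × 208 × 166 × 0.822 = 49158 W
η = P_out / P_in = 42892 / 49158 = 0.873 = 87.3%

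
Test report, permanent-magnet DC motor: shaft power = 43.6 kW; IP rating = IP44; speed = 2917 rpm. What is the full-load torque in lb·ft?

ω = 2π × 2917/60 = 305.5 rad/s
τ = P/ω = 43600/305.5 = 142.7 N·m
In lb·ft: 142.7/1.356 = 105 lb·ft

105 lb·ft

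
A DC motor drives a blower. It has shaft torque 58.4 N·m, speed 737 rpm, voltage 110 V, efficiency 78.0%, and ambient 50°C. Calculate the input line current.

ω = 2π×737/60 = 77.18 rad/s; P_out = τω = 58.4 × 77.18 = 4507 W
P_in = P_out / η = 4507 / 0.780 = 5778 W
I = P_in / V = 5778 / 110 = 52.5 A

52.5 A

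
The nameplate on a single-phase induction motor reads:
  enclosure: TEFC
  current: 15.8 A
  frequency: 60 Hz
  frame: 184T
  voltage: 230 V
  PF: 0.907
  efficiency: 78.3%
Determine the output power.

P_in = V·I·cosφ = 230 × 15.8 × 0.907 = 3296 W
P_out = η·P_in = 0.783 × 3296 = 2581 W

2.58 kW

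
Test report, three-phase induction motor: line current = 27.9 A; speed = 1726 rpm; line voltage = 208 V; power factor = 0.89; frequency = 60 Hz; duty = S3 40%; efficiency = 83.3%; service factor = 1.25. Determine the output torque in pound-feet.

P_in = √3·V·I·cosφ = 1.732 × 208 × 27.9 × 0.89 = 8946 W
P_out = η·P_in = 0.833 × 8946 = 7452 W
n = 1726 rpm
ω = 2π×1726/60 = 180.7 rad/s
τ = P_out/ω = 7452/180.7 = 41.24 N·m
In lb·ft: 41.24/1.356 = 30.4 lb·ft

30.4 lb·ft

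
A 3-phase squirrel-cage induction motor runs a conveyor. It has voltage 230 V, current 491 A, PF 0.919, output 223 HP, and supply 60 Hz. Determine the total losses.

P_in = √3·V·I·cosφ = 1.732×230×491×0.919 = 179752 W
P_out = 223×746 = 166358 W
Losses = P_in − P_out = 179752 − 166358 = 13394 W

13.4 kW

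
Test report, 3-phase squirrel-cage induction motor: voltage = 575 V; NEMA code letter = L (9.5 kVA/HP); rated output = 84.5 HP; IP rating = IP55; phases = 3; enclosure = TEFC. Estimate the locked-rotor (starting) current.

S_LR = 9.5 × 84.5 = 802.75 kVA
I_LR = S_LR/(√3·V_L) = 802750/(1.732×575) = 806 A

806 A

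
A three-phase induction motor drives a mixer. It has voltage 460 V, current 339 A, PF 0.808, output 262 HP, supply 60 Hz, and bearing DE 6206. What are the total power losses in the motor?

P_in = √3·V·I·cosφ = 1.732×460×339×0.808 = 218231 W
P_out = 262×746 = 195452 W
Losses = P_in − P_out = 218231 − 195452 = 22779 W

22.8 kW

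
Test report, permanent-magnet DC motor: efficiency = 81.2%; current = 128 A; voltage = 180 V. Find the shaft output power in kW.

18.7 kW

P_in = V·I = 180 × 128 = 23040 W
P_out = η·P_in = 0.812 × 23040 = 18708 W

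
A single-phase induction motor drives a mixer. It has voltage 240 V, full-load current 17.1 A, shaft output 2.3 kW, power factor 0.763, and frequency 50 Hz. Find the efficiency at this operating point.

73.5 %

P_out = 2.3 kW = 2300 W
P_in = V·I·cosφ = 240 × 17.1 × 0.763 = 3131 W
η = P_out / P_in = 2300 / 3131 = 0.735 = 73.5%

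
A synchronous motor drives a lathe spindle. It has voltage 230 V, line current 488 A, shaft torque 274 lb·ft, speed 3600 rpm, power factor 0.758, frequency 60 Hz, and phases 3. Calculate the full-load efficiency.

τ = 274 lb·ft × 1.356 = 371.5 N·m
ω = 2π × 3600/60 = 377 rad/s; P_out = τω = 371.5 × 377 = 140056 W
P_in = √3·V_L·I_L·cosφ = 1.732 × 230 × 488 × 0.758 = 147355 W
η = P_out / P_in = 140056 / 147355 = 0.950 = 95.0%

95.0 %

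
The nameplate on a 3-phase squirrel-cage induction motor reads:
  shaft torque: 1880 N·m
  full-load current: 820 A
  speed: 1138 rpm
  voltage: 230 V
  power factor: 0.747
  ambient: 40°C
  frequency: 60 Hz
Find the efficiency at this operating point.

91.8 %

ω = 2π × 1138/60 = 119.2 rad/s; P_out = τω = 1880 × 119.2 = 224096 W
P_in = √3·V_L·I_L·cosφ = 1.732 × 230 × 820 × 0.747 = 244011 W
η = P_out / P_in = 224096 / 244011 = 0.918 = 91.8%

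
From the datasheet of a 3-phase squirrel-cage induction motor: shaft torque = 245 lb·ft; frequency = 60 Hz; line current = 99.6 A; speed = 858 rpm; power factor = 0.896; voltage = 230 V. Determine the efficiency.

τ = 245 lb·ft × 1.356 = 332.2 N·m
ω = 2π × 858/60 = 89.85 rad/s; P_out = τω = 332.2 × 89.85 = 29848 W
P_in = √3·V_L·I_L·cosφ = 1.732 × 230 × 99.6 × 0.896 = 35550 W
η = P_out / P_in = 29848 / 35550 = 0.840 = 84.0%

84.0 %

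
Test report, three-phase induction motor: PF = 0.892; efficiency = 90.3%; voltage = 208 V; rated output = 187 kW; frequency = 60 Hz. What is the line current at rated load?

P_out = 187 kW = 187000 W
P_in = P_out / η = 187000 / 0.903 = 207087 W
I_L = P_in / (√3·V_L·cosφ) = 207087 / (1.732 × 208 × 0.892) = 644 A

644 A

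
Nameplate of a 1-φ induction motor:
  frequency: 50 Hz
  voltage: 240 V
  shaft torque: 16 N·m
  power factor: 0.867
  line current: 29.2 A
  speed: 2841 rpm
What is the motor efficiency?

78.3 %

ω = 2π × 2841/60 = 297.5 rad/s; P_out = τω = 16 × 297.5 = 4760 W
P_in = V·I·cosφ = 240 × 29.2 × 0.867 = 6076 W
η = P_out / P_in = 4760 / 6076 = 0.783 = 78.3%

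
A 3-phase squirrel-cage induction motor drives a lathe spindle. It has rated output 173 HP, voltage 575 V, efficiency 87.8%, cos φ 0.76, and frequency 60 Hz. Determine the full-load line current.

194 A

P_out = 173 × 746 = 129058 W
P_in = P_out / η = 129058 / 0.878 = 146991 W
I_L = P_in / (√3·V_L·cosφ) = 146991 / (1.732 × 575 × 0.76) = 194 A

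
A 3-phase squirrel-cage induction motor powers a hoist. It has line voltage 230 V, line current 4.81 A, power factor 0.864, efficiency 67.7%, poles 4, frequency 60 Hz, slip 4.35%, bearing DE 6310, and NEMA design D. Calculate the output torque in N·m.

6.22 N·m

P_in = √3·V·I·cosφ = 1.732 × 230 × 4.81 × 0.864 = 1656 W
P_out = η·P_in = 0.677 × 1656 = 1121 W
n_s = 120×60/4 = 1800 rpm; n = 1800×(1−0.0435) = 1722 rpm
ω = 2π×1722/60 = 180.3 rad/s
τ = P_out/ω = 1121/180.3 = 6.22 N·m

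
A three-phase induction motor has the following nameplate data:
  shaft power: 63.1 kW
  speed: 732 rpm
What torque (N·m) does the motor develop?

ω = 2π × 732/60 = 76.65 rad/s
τ = P/ω = 63100/76.65 = 823 N·m

823 N·m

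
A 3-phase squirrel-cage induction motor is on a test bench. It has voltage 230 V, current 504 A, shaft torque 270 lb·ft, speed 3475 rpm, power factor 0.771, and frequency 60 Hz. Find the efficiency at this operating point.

86.1 %

τ = 270 lb·ft × 1.356 = 366.1 N·m
ω = 2π × 3475/60 = 363.9 rad/s; P_out = τω = 366.1 × 363.9 = 133224 W
P_in = √3·V_L·I_L·cosφ = 1.732 × 230 × 504 × 0.771 = 154796 W
η = P_out / P_in = 133224 / 154796 = 0.861 = 86.1%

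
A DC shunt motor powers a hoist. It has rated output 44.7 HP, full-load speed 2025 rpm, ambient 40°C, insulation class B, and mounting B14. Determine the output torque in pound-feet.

116 lb·ft

P_out = 44.7 × 746 = 33346 W
ω = 2π × 2025/60 = 212.1 rad/s
τ = P_out/ω = 33346/212.1 = 157.2 N·m
In lb·ft: 157.2/1.356 = 116 lb·ft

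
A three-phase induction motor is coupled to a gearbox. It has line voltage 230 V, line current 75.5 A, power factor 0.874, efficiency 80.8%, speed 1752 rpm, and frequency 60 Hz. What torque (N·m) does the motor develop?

P_in = √3·V·I·cosφ = 1.732 × 230 × 75.5 × 0.874 = 26287 W
P_out = η·P_in = 0.808 × 26287 = 21240 W
n = 1752 rpm
ω = 2π×1752/60 = 183.5 rad/s
τ = P_out/ω = 21240/183.5 = 116 N·m

116 N·m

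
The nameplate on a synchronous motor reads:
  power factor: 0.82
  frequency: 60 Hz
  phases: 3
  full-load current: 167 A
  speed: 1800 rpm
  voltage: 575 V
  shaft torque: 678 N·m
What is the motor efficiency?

ω = 2π × 1800/60 = 188.5 rad/s; P_out = τω = 678 × 188.5 = 127803 W
P_in = √3·V_L·I_L·cosφ = 1.732 × 575 × 167 × 0.82 = 136379 W
η = P_out / P_in = 127803 / 136379 = 0.937 = 93.7%

93.7 %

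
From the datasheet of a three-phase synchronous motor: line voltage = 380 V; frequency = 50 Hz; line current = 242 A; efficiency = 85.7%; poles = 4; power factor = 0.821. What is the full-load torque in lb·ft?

526 lb·ft

P_in = √3·V·I·cosφ = 1.732 × 380 × 242 × 0.821 = 130765 W
P_out = η·P_in = 0.857 × 130765 = 112066 W
n = n_s = 120×50/4 = 1500 rpm (synchronous)
ω = 2π×1500/60 = 157.1 rad/s
τ = P_out/ω = 112066/157.1 = 713.3 N·m
In lb·ft: 713.3/1.356 = 526 lb·ft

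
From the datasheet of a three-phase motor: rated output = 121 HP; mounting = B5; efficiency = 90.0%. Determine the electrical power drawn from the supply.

P_out = 121 × 746 = 90266 W
P_in = P_out/η = 90266/0.9 = 100296 W = 100 kW

100 kW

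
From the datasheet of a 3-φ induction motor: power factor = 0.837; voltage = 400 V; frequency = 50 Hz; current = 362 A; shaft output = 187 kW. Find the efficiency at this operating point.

P_out = 187 kW = 187000 W
P_in = √3·V_L·I_L·cosφ = 1.732 × 400 × 362 × 0.837 = 209914 W
η = P_out / P_in = 187000 / 209914 = 0.891 = 89.1%

89.1 %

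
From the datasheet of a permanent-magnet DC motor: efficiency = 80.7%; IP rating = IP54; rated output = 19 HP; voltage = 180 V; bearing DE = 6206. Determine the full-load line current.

P_out = 19 × 746 = 14174 W
P_in = P_out / η = 14174 / 0.807 = 17564 W
I = P_in / V = 17564 / 180 = 97.6 A

97.6 A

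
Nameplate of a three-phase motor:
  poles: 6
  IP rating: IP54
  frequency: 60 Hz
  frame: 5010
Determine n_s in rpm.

1200 rpm

n_s = 120f/p = 120×60/6 = 1200 rpm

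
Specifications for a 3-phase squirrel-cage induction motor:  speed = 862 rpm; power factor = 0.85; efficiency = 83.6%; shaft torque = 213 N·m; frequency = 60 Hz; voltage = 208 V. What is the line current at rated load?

ω = 2π×862/60 = 90.27 rad/s; P_out = τω = 213 × 90.27 = 19228 W
P_in = P_out / η = 19228 / 0.836 = 23000 W
I_L = P_in / (√3·V_L·cosφ) = 23000 / (1.732 × 208 × 0.85) = 75.1 A

75.1 A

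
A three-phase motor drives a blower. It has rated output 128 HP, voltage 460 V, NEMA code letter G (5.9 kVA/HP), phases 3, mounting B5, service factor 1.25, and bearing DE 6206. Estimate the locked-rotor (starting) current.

S_LR = 5.9 × 128 = 755.2 kVA
I_LR = S_LR/(√3·V_L) = 755200/(1.732×460) = 948 A

948 A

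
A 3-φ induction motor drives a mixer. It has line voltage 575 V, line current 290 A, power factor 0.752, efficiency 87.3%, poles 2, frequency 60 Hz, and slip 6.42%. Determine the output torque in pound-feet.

396 lb·ft

P_in = √3·V·I·cosφ = 1.732 × 575 × 290 × 0.752 = 217186 W
P_out = η·P_in = 0.873 × 217186 = 189603 W
n_s = 120×60/2 = 3600 rpm; n = 3600×(1−0.0642) = 3369 rpm
ω = 2π×3369/60 = 352.8 rad/s
τ = P_out/ω = 189603/352.8 = 537.4 N·m
In lb·ft: 537.4/1.356 = 396 lb·ft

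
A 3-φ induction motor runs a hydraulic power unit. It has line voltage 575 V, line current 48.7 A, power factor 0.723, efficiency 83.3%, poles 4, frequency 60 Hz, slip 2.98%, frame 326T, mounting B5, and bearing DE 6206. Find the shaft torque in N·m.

160 N·m

P_in = √3·V·I·cosφ = 1.732 × 575 × 48.7 × 0.723 = 35066 W
P_out = η·P_in = 0.833 × 35066 = 29210 W
n_s = 120×60/4 = 1800 rpm; n = 1800×(1−0.0298) = 1746 rpm
ω = 2π×1746/60 = 182.8 rad/s
τ = P_out/ω = 29210/182.8 = 160 N·m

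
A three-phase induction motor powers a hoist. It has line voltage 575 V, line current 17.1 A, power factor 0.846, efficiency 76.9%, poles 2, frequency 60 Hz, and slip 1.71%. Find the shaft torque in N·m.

29.9 N·m

P_in = √3·V·I·cosφ = 1.732 × 575 × 17.1 × 0.846 = 14407 W
P_out = η·P_in = 0.769 × 14407 = 11079 W
n_s = 120×60/2 = 3600 rpm; n = 3600×(1−0.0171) = 3538 rpm
ω = 2π×3538/60 = 370.5 rad/s
τ = P_out/ω = 11079/370.5 = 29.9 N·m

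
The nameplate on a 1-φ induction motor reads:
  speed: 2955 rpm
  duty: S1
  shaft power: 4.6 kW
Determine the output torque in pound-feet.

11 lb·ft

ω = 2π × 2955/60 = 309.4 rad/s
τ = P/ω = 4600/309.4 = 14.87 N·m
In lb·ft: 14.87/1.356 = 11 lb·ft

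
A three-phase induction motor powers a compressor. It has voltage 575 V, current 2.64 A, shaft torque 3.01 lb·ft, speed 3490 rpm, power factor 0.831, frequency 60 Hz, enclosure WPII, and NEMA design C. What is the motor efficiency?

τ = 3.01 lb·ft × 1.356 = 4.082 N·m
ω = 2π × 3490/60 = 365.5 rad/s; P_out = τω = 4.082 × 365.5 = 1492 W
P_in = √3·V_L·I_L·cosφ = 1.732 × 575 × 2.64 × 0.831 = 2185 W
η = P_out / P_in = 1492 / 2185 = 0.683 = 68.3%

68.3 %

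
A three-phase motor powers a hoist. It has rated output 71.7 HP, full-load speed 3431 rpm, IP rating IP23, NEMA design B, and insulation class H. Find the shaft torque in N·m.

149 N·m

P_out = 71.7 × 746 = 53488 W
ω = 2π × 3431/60 = 359.3 rad/s
τ = P_out/ω = 53488/359.3 = 149 N·m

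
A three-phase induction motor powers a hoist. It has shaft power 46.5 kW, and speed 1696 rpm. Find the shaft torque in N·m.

ω = 2π × 1696/60 = 177.6 rad/s
τ = P/ω = 46500/177.6 = 262 N·m

262 N·m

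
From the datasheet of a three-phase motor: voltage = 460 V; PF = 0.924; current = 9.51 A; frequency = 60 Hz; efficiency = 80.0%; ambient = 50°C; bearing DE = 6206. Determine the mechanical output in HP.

P_in = √3·V·I·cosφ = 1.732 × 460 × 9.51 × 0.924 = 7001 W
P_out = η·P_in = 0.8 × 7001 = 5601 W
= 5601/746 = 7.51 HP

7.51 HP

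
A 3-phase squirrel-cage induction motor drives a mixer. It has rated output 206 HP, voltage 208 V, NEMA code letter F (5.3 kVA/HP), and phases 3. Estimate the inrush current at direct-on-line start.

3030 A

S_LR = 5.3 × 206 = 1091.8 kVA
I_LR = S_LR/(√3·V_L) = 1091800/(1.732×208) = 3030 A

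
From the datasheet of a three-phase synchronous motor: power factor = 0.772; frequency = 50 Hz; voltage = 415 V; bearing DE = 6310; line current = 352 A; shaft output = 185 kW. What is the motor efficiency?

P_out = 185 kW = 185000 W
P_in = √3·V_L·I_L·cosφ = 1.732 × 415 × 352 × 0.772 = 195324 W
η = P_out / P_in = 185000 / 195324 = 0.947 = 94.7%

94.7 %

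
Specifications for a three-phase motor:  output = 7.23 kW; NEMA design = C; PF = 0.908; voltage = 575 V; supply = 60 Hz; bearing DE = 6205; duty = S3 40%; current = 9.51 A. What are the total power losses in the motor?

1.37 kW

P_in = √3·V·I·cosφ = 1.732×575×9.51×0.908 = 8600 W
P_out = 7230 W
Losses = P_in − P_out = 8600 − 7230 = 1370 W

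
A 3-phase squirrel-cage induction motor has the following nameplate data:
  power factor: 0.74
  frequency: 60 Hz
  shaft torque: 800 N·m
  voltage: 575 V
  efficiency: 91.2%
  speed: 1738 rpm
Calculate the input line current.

217 A

ω = 2π×1738/60 = 182 rad/s; P_out = τω = 800 × 182 = 145600 W
P_in = P_out / η = 145600 / 0.912 = 159649 W
I_L = P_in / (√3·V_L·cosφ) = 159649 / (1.732 × 575 × 0.74) = 217 A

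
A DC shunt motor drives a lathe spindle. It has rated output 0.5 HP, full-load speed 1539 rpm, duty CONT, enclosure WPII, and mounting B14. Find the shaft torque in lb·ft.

1.71 lb·ft

P_out = 0.5 × 746 = 373 W
ω = 2π × 1539/60 = 161.2 rad/s
τ = P_out/ω = 373/161.2 = 2.314 N·m
In lb·ft: 2.314/1.356 = 1.71 lb·ft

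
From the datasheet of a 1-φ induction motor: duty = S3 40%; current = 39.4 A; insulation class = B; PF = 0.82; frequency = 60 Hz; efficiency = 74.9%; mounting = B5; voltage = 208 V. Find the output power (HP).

P_in = V·I·cosφ = 208 × 39.4 × 0.82 = 6720 W
P_out = η·P_in = 0.749 × 6720 = 5033 W
= 5033/746 = 6.75 HP

6.75 HP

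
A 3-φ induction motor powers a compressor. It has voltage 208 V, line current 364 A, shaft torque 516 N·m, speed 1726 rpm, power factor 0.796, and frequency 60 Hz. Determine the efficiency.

ω = 2π × 1726/60 = 180.7 rad/s; P_out = τω = 516 × 180.7 = 93241 W
P_in = √3·V_L·I_L·cosφ = 1.732 × 208 × 364 × 0.796 = 104382 W
η = P_out / P_in = 93241 / 104382 = 0.893 = 89.3%

89.3 %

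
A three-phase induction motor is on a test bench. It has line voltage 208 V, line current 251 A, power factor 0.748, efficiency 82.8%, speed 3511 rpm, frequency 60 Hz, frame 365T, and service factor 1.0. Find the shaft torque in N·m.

P_in = √3·V·I·cosφ = 1.732 × 208 × 251 × 0.748 = 67637 W
P_out = η·P_in = 0.828 × 67637 = 56003 W
n = 3511 rpm
ω = 2π×3511/60 = 367.7 rad/s
τ = P_out/ω = 56003/367.7 = 152 N·m

152 N·m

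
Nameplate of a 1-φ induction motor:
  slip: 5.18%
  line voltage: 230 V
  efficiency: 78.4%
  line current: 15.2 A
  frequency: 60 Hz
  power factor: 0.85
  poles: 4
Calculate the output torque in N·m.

P_in = V·I·cosφ = 230 × 15.2 × 0.85 = 2972 W
P_out = η·P_in = 0.784 × 2972 = 2330 W
n_s = 120×60/4 = 1800 rpm; n = 1800×(1−0.0518) = 1707 rpm
ω = 2π×1707/60 = 178.8 rad/s
τ = P_out/ω = 2330/178.8 = 13 N·m

13 N·m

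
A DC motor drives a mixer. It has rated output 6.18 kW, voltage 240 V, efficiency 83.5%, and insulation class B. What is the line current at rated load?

P_out = 6.18 kW = 6180 W
P_in = P_out / η = 6180 / 0.835 = 7401 W
I = P_in / V = 7401 / 240 = 30.8 A

30.8 A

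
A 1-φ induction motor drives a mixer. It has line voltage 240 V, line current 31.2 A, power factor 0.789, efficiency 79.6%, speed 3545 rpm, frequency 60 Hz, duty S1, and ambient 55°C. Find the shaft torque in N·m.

12.7 N·m

P_in = V·I·cosφ = 240 × 31.2 × 0.789 = 5908 W
P_out = η·P_in = 0.796 × 5908 = 4703 W
n = 3545 rpm
ω = 2π×3545/60 = 371.2 rad/s
τ = P_out/ω = 4703/371.2 = 12.7 N·m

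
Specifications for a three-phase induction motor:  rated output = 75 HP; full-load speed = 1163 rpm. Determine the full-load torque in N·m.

459 N·m

P_out = 75 × 746 = 55950 W
ω = 2π × 1163/60 = 121.8 rad/s
τ = P_out/ω = 55950/121.8 = 459 N·m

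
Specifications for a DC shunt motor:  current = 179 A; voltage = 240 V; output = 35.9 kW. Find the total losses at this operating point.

7.06 kW

P_in = V·I = 240×179 = 42960 W
P_out = 35900 W
Losses = P_in − P_out = 42960 − 35900 = 7060 W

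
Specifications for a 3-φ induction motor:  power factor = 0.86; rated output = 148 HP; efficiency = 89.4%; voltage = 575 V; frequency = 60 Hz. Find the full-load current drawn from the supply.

P_out = 148 × 746 = 110408 W
P_in = P_out / η = 110408 / 0.894 = 123499 W
I_L = P_in / (√3·V_L·cosφ) = 123499 / (1.732 × 575 × 0.86) = 144 A

144 A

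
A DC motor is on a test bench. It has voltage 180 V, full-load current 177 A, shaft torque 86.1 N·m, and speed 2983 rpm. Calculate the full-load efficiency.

84.4 %

ω = 2π × 2983/60 = 312.4 rad/s; P_out = τω = 86.1 × 312.4 = 26898 W
P_in = V·I = 180 × 177 = 31860 W
η = P_out / P_in = 26898 / 31860 = 0.844 = 84.4%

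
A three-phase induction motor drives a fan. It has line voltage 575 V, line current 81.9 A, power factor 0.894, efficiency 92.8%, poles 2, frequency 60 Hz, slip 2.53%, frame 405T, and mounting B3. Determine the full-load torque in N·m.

184 N·m

P_in = √3·V·I·cosφ = 1.732 × 575 × 81.9 × 0.894 = 72918 W
P_out = η·P_in = 0.928 × 72918 = 67668 W
n_s = 120×60/2 = 3600 rpm; n = 3600×(1−0.0253) = 3509 rpm
ω = 2π×3509/60 = 367.5 rad/s
τ = P_out/ω = 67668/367.5 = 184 N·m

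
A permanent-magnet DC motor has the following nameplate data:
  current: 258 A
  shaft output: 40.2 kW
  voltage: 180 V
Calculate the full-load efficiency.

86.6 %

P_out = 40.2 kW = 40200 W
P_in = V·I = 180 × 258 = 46440 W
η = P_out / P_in = 40200 / 46440 = 0.866 = 86.6%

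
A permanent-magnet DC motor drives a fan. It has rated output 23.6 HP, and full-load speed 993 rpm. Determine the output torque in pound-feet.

P_out = 23.6 × 746 = 17606 W
ω = 2π × 993/60 = 104 rad/s
τ = P_out/ω = 17606/104 = 169.3 N·m
In lb·ft: 169.3/1.356 = 125 lb·ft

125 lb·ft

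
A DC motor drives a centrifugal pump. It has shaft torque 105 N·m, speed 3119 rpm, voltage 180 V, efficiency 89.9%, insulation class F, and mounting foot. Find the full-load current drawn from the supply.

212 A

ω = 2π×3119/60 = 326.6 rad/s; P_out = τω = 105 × 326.6 = 34293 W
P_in = P_out / η = 34293 / 0.899 = 38146 W
I = P_in / V = 38146 / 180 = 212 A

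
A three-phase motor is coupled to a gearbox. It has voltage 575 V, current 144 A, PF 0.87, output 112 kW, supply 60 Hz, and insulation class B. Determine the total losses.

12800 W

P_in = √3·V·I·cosφ = 1.732×575×144×0.87 = 124766 W
P_out = 112000 W
Losses = P_in − P_out = 124766 − 112000 = 12766 W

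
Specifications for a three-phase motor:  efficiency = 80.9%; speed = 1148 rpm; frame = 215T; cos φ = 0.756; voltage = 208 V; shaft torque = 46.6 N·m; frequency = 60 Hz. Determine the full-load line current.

ω = 2π×1148/60 = 120.2 rad/s; P_out = τω = 46.6 × 120.2 = 5601 W
P_in = P_out / η = 5601 / 0.809 = 6923 W
I_L = P_in / (√3·V_L·cosφ) = 6923 / (1.732 × 208 × 0.756) = 25.4 A

25.4 A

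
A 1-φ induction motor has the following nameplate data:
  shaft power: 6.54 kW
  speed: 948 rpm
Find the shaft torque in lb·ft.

ω = 2π × 948/60 = 99.27 rad/s
τ = P/ω = 6540/99.27 = 65.88 N·m
In lb·ft: 65.88/1.356 = 48.6 lb·ft

48.6 lb·ft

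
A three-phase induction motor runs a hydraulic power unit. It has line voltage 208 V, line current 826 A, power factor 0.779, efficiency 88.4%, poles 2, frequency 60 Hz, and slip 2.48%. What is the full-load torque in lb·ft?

P_in = √3·V·I·cosφ = 1.732 × 208 × 826 × 0.779 = 231808 W
P_out = η·P_in = 0.884 × 231808 = 204918 W
n_s = 120×60/2 = 3600 rpm; n = 3600×(1−0.0248) = 3511 rpm
ω = 2π×3511/60 = 367.7 rad/s
τ = P_out/ω = 204918/367.7 = 557.3 N·m
In lb·ft: 557.3/1.356 = 411 lb·ft

411 lb·ft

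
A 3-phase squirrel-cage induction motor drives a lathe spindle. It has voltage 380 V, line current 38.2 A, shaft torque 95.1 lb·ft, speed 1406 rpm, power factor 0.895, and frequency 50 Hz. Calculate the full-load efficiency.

τ = 95.1 lb·ft × 1.356 = 129 N·m
ω = 2π × 1406/60 = 147.2 rad/s; P_out = τω = 129 × 147.2 = 18989 W
P_in = √3·V_L·I_L·cosφ = 1.732 × 380 × 38.2 × 0.895 = 22502 W
η = P_out / P_in = 18989 / 22502 = 0.844 = 84.4%

84.4 %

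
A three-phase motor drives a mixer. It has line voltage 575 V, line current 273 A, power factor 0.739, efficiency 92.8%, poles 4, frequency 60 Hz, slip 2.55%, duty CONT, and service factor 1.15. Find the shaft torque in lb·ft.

749 lb·ft

P_in = √3·V·I·cosφ = 1.732 × 575 × 273 × 0.739 = 200920 W
P_out = η·P_in = 0.928 × 200920 = 186454 W
n_s = 120×60/4 = 1800 rpm; n = 1800×(1−0.0255) = 1754 rpm
ω = 2π×1754/60 = 183.7 rad/s
τ = P_out/ω = 186454/183.7 = 1015 N·m
In lb·ft: 1015/1.356 = 749 lb·ft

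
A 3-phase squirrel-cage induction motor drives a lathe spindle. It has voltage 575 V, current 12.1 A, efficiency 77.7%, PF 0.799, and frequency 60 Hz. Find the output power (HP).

P_in = √3·V·I·cosφ = 1.732 × 575 × 12.1 × 0.799 = 9628 W
P_out = η·P_in = 0.777 × 9628 = 7481 W
= 7481/746 = 10 HP

10 HP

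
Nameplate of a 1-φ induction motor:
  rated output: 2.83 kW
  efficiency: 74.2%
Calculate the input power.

P_out = 2830 W
P_in = P_out/η = 2830/0.742 = 3814 W = 3.81 kW

3.81 kW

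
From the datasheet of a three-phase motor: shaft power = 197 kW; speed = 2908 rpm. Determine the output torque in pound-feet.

ω = 2π × 2908/60 = 304.5 rad/s
τ = P/ω = 197000/304.5 = 647 N·m
In lb·ft: 647/1.356 = 477 lb·ft

477 lb·ft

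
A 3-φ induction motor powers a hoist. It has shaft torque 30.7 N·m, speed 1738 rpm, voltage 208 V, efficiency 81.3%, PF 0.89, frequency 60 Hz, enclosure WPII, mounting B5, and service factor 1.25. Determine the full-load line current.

21.4 A

ω = 2π×1738/60 = 182 rad/s; P_out = τω = 30.7 × 182 = 5587 W
P_in = P_out / η = 5587 / 0.813 = 6872 W
I_L = P_in / (√3·V_L·cosφ) = 6872 / (1.732 × 208 × 0.89) = 21.4 A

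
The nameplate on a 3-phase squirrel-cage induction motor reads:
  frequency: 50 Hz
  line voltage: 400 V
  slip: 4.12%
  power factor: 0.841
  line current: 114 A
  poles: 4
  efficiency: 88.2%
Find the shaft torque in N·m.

389 N·m

P_in = √3·V·I·cosφ = 1.732 × 400 × 114 × 0.841 = 66422 W
P_out = η·P_in = 0.882 × 66422 = 58584 W
n_s = 120×50/4 = 1500 rpm; n = 1500×(1−0.0412) = 1438 rpm
ω = 2π×1438/60 = 150.6 rad/s
τ = P_out/ω = 58584/150.6 = 389 N·m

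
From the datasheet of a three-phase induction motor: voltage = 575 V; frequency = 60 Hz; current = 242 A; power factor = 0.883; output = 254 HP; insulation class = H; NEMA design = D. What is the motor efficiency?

P_out = 254 × 746 = 189484 W
P_in = √3·V_L·I_L·cosφ = 1.732 × 575 × 242 × 0.883 = 212810 W
η = P_out / P_in = 189484 / 212810 = 0.890 = 89.0%

89.0 %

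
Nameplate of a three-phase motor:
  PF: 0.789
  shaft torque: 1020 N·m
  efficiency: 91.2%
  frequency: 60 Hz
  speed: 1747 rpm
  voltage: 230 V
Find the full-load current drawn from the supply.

ω = 2π×1747/60 = 182.9 rad/s; P_out = τω = 1020 × 182.9 = 186558 W
P_in = P_out / η = 186558 / 0.912 = 204559 W
I_L = P_in / (√3·V_L·cosφ) = 204559 / (1.732 × 230 × 0.789) = 651 A

651 A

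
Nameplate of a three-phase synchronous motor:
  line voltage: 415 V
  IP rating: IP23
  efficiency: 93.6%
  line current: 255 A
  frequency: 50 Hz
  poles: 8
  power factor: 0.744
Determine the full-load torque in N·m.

1630 N·m

P_in = √3·V·I·cosφ = 1.732 × 415 × 255 × 0.744 = 136367 W
P_out = η·P_in = 0.936 × 136367 = 127640 W
n = n_s = 120×50/8 = 750 rpm (synchronous)
ω = 2π×750/60 = 78.54 rad/s
τ = P_out/ω = 127640/78.54 = 1630 N·m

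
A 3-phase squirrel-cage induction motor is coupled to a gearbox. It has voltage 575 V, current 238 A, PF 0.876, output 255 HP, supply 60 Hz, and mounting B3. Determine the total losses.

17.4 kW

P_in = √3·V·I·cosφ = 1.732×575×238×0.876 = 207633 W
P_out = 255×746 = 190230 W
Losses = P_in − P_out = 207633 − 190230 = 17403 W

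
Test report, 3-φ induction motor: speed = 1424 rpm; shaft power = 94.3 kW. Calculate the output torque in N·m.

632 N·m

ω = 2π × 1424/60 = 149.1 rad/s
τ = P/ω = 94300/149.1 = 632 N·m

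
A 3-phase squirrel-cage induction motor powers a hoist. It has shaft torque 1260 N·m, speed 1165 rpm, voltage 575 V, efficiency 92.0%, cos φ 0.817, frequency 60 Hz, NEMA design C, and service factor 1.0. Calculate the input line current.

205 A

ω = 2π×1165/60 = 122 rad/s; P_out = τω = 1260 × 122 = 153720 W
P_in = P_out / η = 153720 / 0.920 = 167087 W
I_L = P_in / (√3·V_L·cosφ) = 167087 / (1.732 × 575 × 0.817) = 205 A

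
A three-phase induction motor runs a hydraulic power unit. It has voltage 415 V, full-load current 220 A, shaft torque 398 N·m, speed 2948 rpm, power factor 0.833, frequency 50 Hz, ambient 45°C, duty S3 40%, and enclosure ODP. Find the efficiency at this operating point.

ω = 2π × 2948/60 = 308.7 rad/s; P_out = τω = 398 × 308.7 = 122863 W
P_in = √3·V_L·I_L·cosφ = 1.732 × 415 × 220 × 0.833 = 131724 W
η = P_out / P_in = 122863 / 131724 = 0.933 = 93.3%

93.3 %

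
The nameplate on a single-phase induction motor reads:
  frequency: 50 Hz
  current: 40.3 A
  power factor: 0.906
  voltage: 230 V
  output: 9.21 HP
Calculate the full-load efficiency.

81.8 %

P_out = 9.21 × 746 = 6871 W
P_in = V·I·cosφ = 230 × 40.3 × 0.906 = 8398 W
η = P_out / P_in = 6871 / 8398 = 0.818 = 81.8%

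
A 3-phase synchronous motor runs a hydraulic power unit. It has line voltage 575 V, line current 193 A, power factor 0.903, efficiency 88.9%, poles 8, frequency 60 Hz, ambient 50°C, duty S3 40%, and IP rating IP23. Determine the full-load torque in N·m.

1640 N·m

P_in = √3·V·I·cosφ = 1.732 × 575 × 193 × 0.903 = 173564 W
P_out = η·P_in = 0.889 × 173564 = 154298 W
n = n_s = 120×60/8 = 900 rpm (synchronous)
ω = 2π×900/60 = 94.25 rad/s
τ = P_out/ω = 154298/94.25 = 1640 N·m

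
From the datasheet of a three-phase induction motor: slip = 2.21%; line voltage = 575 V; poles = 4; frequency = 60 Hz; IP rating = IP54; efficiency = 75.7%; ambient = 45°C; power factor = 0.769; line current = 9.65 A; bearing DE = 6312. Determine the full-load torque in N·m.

P_in = √3·V·I·cosφ = 1.732 × 575 × 9.65 × 0.769 = 7390 W
P_out = η·P_in = 0.757 × 7390 = 5594 W
n_s = 120×60/4 = 1800 rpm; n = 1800×(1−0.0221) = 1760 rpm
ω = 2π×1760/60 = 184.3 rad/s
τ = P_out/ω = 5594/184.3 = 30.4 N·m

30.4 N·m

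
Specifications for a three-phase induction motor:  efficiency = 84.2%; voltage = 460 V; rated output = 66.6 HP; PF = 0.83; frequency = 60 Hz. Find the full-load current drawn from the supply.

89.2 A

P_out = 66.6 × 746 = 49684 W
P_in = P_out / η = 49684 / 0.842 = 59007 W
I_L = P_in / (√3·V_L·cosφ) = 59007 / (1.732 × 460 × 0.83) = 89.2 A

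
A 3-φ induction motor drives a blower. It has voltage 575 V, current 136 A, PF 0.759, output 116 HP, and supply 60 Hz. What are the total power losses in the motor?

16300 W

P_in = √3·V·I·cosφ = 1.732×575×136×0.759 = 102801 W
P_out = 116×746 = 86536 W
Losses = P_in − P_out = 102801 − 86536 = 16265 W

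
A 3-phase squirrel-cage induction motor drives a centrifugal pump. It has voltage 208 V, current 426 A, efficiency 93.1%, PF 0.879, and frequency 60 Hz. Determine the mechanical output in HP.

168 HP

P_in = √3·V·I·cosφ = 1.732 × 208 × 426 × 0.879 = 134899 W
P_out = η·P_in = 0.931 × 134899 = 125591 W
= 125591/746 = 168 HP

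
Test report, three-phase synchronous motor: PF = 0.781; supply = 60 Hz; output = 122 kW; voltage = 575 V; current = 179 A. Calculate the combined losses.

P_in = √3·V·I·cosφ = 1.732×575×179×0.781 = 139226 W
P_out = 122000 W
Losses = P_in − P_out = 139226 − 122000 = 17226 W

17200 W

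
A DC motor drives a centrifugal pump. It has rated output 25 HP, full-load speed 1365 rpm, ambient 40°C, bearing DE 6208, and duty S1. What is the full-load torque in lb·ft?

P_out = 25 × 746 = 18650 W
ω = 2π × 1365/60 = 142.9 rad/s
τ = P_out/ω = 18650/142.9 = 130.5 N·m
In lb·ft: 130.5/1.356 = 96.2 lb·ft

96.2 lb·ft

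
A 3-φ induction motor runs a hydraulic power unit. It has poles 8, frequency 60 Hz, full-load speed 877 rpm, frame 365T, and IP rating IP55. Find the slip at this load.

2.56 %

n_s = 120f/p = 120×60/8 = 900 rpm
s = (n_s − n)/n_s = (900 − 877)/900 = 0.0256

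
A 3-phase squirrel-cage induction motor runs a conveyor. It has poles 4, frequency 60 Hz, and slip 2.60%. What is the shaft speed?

n_s = 120f/p = 120×60/4 = 1800 rpm
n = n_s(1 − s) = 1800 × (1 − 0.026) = 1753 rpm

1753 rpm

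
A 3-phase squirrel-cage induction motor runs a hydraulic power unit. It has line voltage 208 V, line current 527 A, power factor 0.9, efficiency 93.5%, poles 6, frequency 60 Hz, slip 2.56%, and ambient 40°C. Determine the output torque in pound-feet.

962 lb·ft

P_in = √3·V·I·cosφ = 1.732 × 208 × 527 × 0.9 = 170869 W
P_out = η·P_in = 0.935 × 170869 = 159763 W
n_s = 120×60/6 = 1200 rpm; n = 1200×(1−0.0256) = 1169 rpm
ω = 2π×1169/60 = 122.4 rad/s
τ = P_out/ω = 159763/122.4 = 1305 N·m
In lb·ft: 1305/1.356 = 962 lb·ft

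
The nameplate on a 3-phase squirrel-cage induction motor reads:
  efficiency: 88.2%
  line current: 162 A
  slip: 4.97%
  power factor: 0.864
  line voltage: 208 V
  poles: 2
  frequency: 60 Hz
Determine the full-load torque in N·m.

P_in = √3·V·I·cosφ = 1.732 × 208 × 162 × 0.864 = 50424 W
P_out = η·P_in = 0.882 × 50424 = 44474 W
n_s = 120×60/2 = 3600 rpm; n = 3600×(1−0.0497) = 3421 rpm
ω = 2π×3421/60 = 358.2 rad/s
τ = P_out/ω = 44474/358.2 = 124 N·m

124 N·m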